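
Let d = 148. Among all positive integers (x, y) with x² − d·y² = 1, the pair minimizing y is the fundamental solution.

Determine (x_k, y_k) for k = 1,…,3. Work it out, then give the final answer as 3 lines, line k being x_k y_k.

d=148: √d = [12; 6,24] (ℓ=2, even), read p_1/q_1
i=0: a=12 ⇒ p=12, q=1
i=1: a=6 ⇒ p=73, q=6
fundamental: x₁=73, y₁=6  (since 5329 − 148·36 = 1)
(x_2, y_2) = (73·73 + 148·6·6, 73·6 + 6·73) = (10657, 876)
(x_3, y_3) = (73·10657 + 148·6·876, 73·876 + 6·10657) = (1555849, 127890)

73 6
10657 876
1555849 127890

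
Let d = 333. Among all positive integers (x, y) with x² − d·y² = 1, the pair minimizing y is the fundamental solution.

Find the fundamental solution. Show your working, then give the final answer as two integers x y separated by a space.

73 4

√333 → a₀=18, period (4,36); ℓ=2 even so k=1
step 0: (18, 1)  from 18·(1,0) + (0,1)
step 1: (73, 4)  from 4·(18,1) + (1,0)
→ (73, 4).  Check: 73²=5329, 333·4²=5328, difference 1.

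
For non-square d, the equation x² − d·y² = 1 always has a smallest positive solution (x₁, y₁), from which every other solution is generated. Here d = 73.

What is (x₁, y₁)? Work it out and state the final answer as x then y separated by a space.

√73 = [8; 1,1,5,5,1,1,16, …], period ℓ=7 (odd) → k=13
k=0  a_k=8  p_k/q_k = 8/1
k=1  a_k=1  p_k/q_k = 9/1
k=2  a_k=1  p_k/q_k = 17/2
k=3  a_k=5  p_k/q_k = 94/11
k=4  a_k=5  p_k/q_k = 487/57
k=5  a_k=1  p_k/q_k = 581/68
k=6  a_k=1  p_k/q_k = 1068/125
k=7  a_k=16  p_k/q_k = 17669/2068
k=8  a_k=1  p_k/q_k = 18737/2193
k=9  a_k=1  p_k/q_k = 36406/4261
…
k=11  a_k=5  p_k/q_k = 1040241/121751
k=12  a_k=1  p_k/q_k = 1241008/145249
k=13  a_k=1  p_k/q_k = 2281249/267000
fundamental: x₁=2281249, y₁=267000  (since 5204097000001 − 73·71289000000 = 1)

2281249 267000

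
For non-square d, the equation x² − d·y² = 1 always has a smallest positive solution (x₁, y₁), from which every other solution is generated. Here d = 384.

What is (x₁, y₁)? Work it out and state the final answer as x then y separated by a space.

√384 → a₀=19, period (1,1,2,9,2,1,1,38); ℓ=8 even so k=7
i=0: a=19 ⇒ p=19, q=1
…
i=6: a=1 ⇒ p=2861, q=146
i=7: a=1 ⇒ p=4801, q=245
fundamental: x₁=4801, y₁=245  (since 23049601 − 384·60025 = 1)

4801 245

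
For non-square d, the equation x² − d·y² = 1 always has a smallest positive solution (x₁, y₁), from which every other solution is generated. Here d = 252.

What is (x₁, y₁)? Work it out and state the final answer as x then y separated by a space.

127 8

[15; 1,6,1,30] for √252; ℓ=4 ⇒ convergent index 3
i=0: a=15 ⇒ p=15, q=1
i=1: a=1 ⇒ p=16, q=1
i=2: a=6 ⇒ p=111, q=7
i=3: a=1 ⇒ p=127, q=8
(x₁, y₁) = (127, 8);  127² − 252·8² = 1 ✓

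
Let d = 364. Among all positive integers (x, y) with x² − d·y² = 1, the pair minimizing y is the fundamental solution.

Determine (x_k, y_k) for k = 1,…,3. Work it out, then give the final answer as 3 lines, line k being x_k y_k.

4954951 259710
49103078824801 2573700648420
486606699052048124551 25505121203178395130

[19; 12,1,2,3,1,8,1,3,2,1,12,38] for √364; ℓ=12 ⇒ convergent index 11
i=0: a=19 ⇒ p=19, q=1
…
i=3: a=2 ⇒ p=725, q=38
…
i=9: a=2 ⇒ p=270499, q=14178
i=10: a=1 ⇒ p=390371, q=20461
i=11: a=12 ⇒ p=4954951, q=259710
(x₁, y₁) = (4954951, 259710);  4954951² − 364·259710² = 1 ✓
n=2: (4954951,259710)∘(4954951,259710) = (4954951·4954951+364·259710·259710, 4954951·259710+259710·4954951) = (49103078824801,2573700648420)
n=3: (49103078824801,2573700648420)∘(4954951,259710) = (4954951·49103078824801+364·259710·2573700648420, 4954951·2573700648420+259710·49103078824801) = (486606699052048124551,25505121203178395130)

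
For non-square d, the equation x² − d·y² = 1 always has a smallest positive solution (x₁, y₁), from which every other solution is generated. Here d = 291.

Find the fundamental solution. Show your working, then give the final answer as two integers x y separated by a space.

290 17

d=291: √d = [17; 17,34] (ℓ=2, even), read p_1/q_1
k=0  a_k=17  p_k/q_k = 17/1
k=1  a_k=17  p_k/q_k = 290/17
(x₁, y₁) = (290, 17);  290² − 291·17² = 1 ✓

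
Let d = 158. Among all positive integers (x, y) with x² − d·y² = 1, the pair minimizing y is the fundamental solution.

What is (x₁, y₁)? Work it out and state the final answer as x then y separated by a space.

7743 616

d=158: √d = [12; 1,1,3,12,3,1,1,24] (ℓ=8, even), read p_7/q_7
k=0  a_k=12  p_k/q_k = 12/1
k=1  a_k=1  p_k/q_k = 13/1
k=2  a_k=1  p_k/q_k = 25/2
…
k=4  a_k=12  p_k/q_k = 1081/86
k=5  a_k=3  p_k/q_k = 3331/265
k=6  a_k=1  p_k/q_k = 4412/351
k=7  a_k=1  p_k/q_k = 7743/616
(x₁, y₁) = (7743, 616);  7743² − 158·616² = 1 ✓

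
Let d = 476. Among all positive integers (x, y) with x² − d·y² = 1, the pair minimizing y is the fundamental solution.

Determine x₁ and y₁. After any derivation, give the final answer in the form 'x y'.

√476 → a₀=21, period (1,4,2,10,2,4,1,42); ℓ=8 even so k=7
k=0  a_k=21  p_k/q_k = 21/1
…
k=4  a_k=10  p_k/q_k = 2509/115
…
k=6  a_k=4  p_k/q_k = 23541/1079
k=7  a_k=1  p_k/q_k = 28799/1320
fundamental: x₁=28799, y₁=1320  (since 829382401 − 476·1742400 = 1)

28799 1320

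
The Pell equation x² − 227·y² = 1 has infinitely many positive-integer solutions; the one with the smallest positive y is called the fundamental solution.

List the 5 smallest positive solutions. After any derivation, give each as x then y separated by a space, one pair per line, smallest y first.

226 15
102151 6780
46172026 3064545
20869653601 1385167560
9433037255626 626092672575

[15; 15,30] for √227; ℓ=2 ⇒ convergent index 1
a_0=15:  p_0=15·1+0=15,  q_0=15·0+1=1
a_1=15:  p_1=15·15+1=226,  q_1=15·1+0=15
(x₁, y₁) = (226, 15);  226² − 227·15² = 1 ✓
k=2:  x_2 = 226·226+227·15·15 = 102151,  y_2 = 226·15+15·226 = 6780
k=3:  x_3 = 226·102151+227·15·6780 = 46172026,  y_3 = 226·6780+15·102151 = 3064545
k=4:  x_4 = 226·46172026+227·15·3064545 = 20869653601,  y_4 = 226·3064545+15·46172026 = 1385167560
k=5:  x_5 = 226·20869653601+227·15·1385167560 = 9433037255626,  y_5 = 226·1385167560+15·20869653601 = 626092672575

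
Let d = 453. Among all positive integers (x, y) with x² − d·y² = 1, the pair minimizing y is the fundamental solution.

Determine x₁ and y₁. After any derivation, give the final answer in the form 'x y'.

√453 = [21; 3,1,1,10,14,10,1,1,3,42, …], period ℓ=10 (even) → k=9
step 0: (21, 1)  from 21·(1,0) + (0,1)
step 1: (64, 3)  from 3·(21,1) + (1,0)
step 2: (85, 4)  from 1·(64,3) + (21,1)
step 3: (149, 7)  from 1·(85,4) + (64,3)
step 4: (1575, 74)  from 10·(149,7) + (85,4)
step 5: (22199, 1043)  from 14·(1575,74) + (149,7)
step 6: (223565, 10504)  from 10·(22199,1043) + (1575,74)
step 7: (245764, 11547)  from 1·(223565,10504) + (22199,1043)
step 8: (469329, 22051)  from 1·(245764,11547) + (223565,10504)
step 9: (1653751, 77700)  from 3·(469329,22051) + (245764,11547)
(x₁, y₁) = (1653751, 77700);  1653751² − 453·77700² = 1 ✓

1653751 77700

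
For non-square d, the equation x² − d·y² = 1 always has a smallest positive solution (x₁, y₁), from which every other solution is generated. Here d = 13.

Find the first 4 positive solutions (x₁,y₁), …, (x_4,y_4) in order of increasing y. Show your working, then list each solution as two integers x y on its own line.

d=13: √d = [3; 1,1,1,1,6] (ℓ=5, odd), read p_9/q_9
k=0  a_k=3  p_k/q_k = 3/1
k=1  a_k=1  p_k/q_k = 4/1
k=2  a_k=1  p_k/q_k = 7/2
k=3  a_k=1  p_k/q_k = 11/3
k=4  a_k=1  p_k/q_k = 18/5
k=5  a_k=6  p_k/q_k = 119/33
…
k=7  a_k=1  p_k/q_k = 256/71
k=8  a_k=1  p_k/q_k = 393/109
k=9  a_k=1  p_k/q_k = 649/180
→ (649, 180).  Check: 649²=421201, 13·180²=421200, difference 1.
(x_2, y_2) = (649·649 + 13·180·180, 649·180 + 180·649) = (842401, 233640)
(x_3, y_3) = (649·842401 + 13·180·233640, 649·233640 + 180·842401) = (1093435849, 303264540)
(x_4, y_4) = (649·1093435849 + 13·180·303264540, 649·303264540 + 180·1093435849) = (1419278889601, 393637139280)

649 180
842401 233640
1093435849 303264540
1419278889601 393637139280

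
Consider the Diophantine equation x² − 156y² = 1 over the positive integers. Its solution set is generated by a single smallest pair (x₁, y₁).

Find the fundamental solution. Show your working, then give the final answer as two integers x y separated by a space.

25 2

d=156: √d = [12; 2,24] (ℓ=2, even), read p_1/q_1
a_0=12:  p_0=12·1+0=12,  q_0=12·0+1=1
a_1=2:  p_1=2·12+1=25,  q_1=2·1+0=2
(x₁, y₁) = (25, 2);  25² − 156·2² = 1 ✓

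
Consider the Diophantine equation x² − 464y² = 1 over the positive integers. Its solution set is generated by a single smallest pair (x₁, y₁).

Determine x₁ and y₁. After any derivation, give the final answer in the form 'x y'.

√464 = [21; 1,1,5,1,1,1,5,1,1,42, …], period ℓ=10 (even) → k=9
step 0: (21, 1)  from 21·(1,0) + (0,1)
step 1: (22, 1)  from 1·(21,1) + (1,0)
…
step 6: (797, 37)  from 1·(517,24) + (280,13)
step 7: (4502, 209)  from 5·(797,37) + (517,24)
step 8: (5299, 246)  from 1·(4502,209) + (797,37)
step 9: (9801, 455)  from 1·(5299,246) + (4502,209)
fundamental: x₁=9801, y₁=455  (since 96059601 − 464·207025 = 1)

9801 455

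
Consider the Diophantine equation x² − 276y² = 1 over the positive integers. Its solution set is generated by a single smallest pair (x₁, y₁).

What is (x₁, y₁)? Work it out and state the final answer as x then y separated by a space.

√276 = [16; 1,1,1,1,2,2,2,1,1,1,1,32, …], period ℓ=12 (even) → k=11
a_0=16:  p_0=16·1+0=16,  q_0=16·0+1=1
…
a_3=1:  p_3=1·33+17=50,  q_3=1·2+1=3
…
a_5=2:  p_5=2·83+50=216,  q_5=2·5+3=13
a_6=2:  p_6=2·216+83=515,  q_6=2·13+5=31
…
a_10=1:  p_10=1·3007+1761=4768,  q_10=1·181+106=287
a_11=1:  p_11=1·4768+3007=7775,  q_11=1·287+181=468
fundamental: x₁=7775, y₁=468  (since 60450625 − 276·219024 = 1)

7775 468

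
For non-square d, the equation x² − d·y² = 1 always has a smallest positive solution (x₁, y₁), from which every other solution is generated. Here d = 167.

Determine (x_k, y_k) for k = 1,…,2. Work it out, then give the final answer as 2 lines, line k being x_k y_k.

168 13
56447 4368

√167 → a₀=12, period (1,11,1,24); ℓ=4 even so k=3
a_0=12:  p_0=12·1+0=12,  q_0=12·0+1=1
a_1=1:  p_1=1·12+1=13,  q_1=1·1+0=1
a_2=11:  p_2=11·13+12=155,  q_2=11·1+1=12
a_3=1:  p_3=1·155+13=168,  q_3=1·12+1=13
(x₁, y₁) = (168, 13);  168² − 167·13² = 1 ✓
(x_2, y_2) = (168·168 + 167·13·13, 168·13 + 13·168) = (56447, 4368)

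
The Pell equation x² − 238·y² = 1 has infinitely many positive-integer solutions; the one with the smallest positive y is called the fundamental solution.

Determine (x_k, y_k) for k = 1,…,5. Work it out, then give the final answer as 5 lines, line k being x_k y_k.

√238 = [15; 2,2,1,14,1,2,2,30, …], period ℓ=8 (even) → k=7
i=0: a=15 ⇒ p=15, q=1
…
i=2: a=2 ⇒ p=77, q=5
…
i=4: a=14 ⇒ p=1589, q=103
i=5: a=1 ⇒ p=1697, q=110
i=6: a=2 ⇒ p=4983, q=323
i=7: a=2 ⇒ p=11663, q=756
fundamental: x₁=11663, y₁=756  (since 136025569 − 238·571536 = 1)
k=2:  x_2 = 11663·11663+238·756·756 = 272051137,  y_2 = 11663·756+756·11663 = 17634456
k=3:  x_3 = 11663·272051137+238·756·17634456 = 6345864809999,  y_3 = 11663·17634456+756·272051137 = 411341319900
k=4:  x_4 = 11663·6345864809999+238·756·411341319900 = 148023642285985537,  y_4 = 11663·411341319900+756·6345864809999 = 9594947610352944
k=5:  x_5 = 11663·148023642285985537+238·756·9594947610352944 = 3452799473617033826063,  y_5 = 11663·9594947610352944+756·148023642285985537 = 223811747547751451844

11663 756
272051137 17634456
6345864809999 411341319900
148023642285985537 9594947610352944
3452799473617033826063 223811747547751451844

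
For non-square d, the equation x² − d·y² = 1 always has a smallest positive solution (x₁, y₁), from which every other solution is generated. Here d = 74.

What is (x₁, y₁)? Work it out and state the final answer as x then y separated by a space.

d=74: √d = [8; 1,1,1,1,16] (ℓ=5, odd), read p_9/q_9
i=0: a=8 ⇒ p=8, q=1
i=1: a=1 ⇒ p=9, q=1
i=2: a=1 ⇒ p=17, q=2
i=3: a=1 ⇒ p=26, q=3
i=4: a=1 ⇒ p=43, q=5
i=5: a=16 ⇒ p=714, q=83
i=6: a=1 ⇒ p=757, q=88
i=7: a=1 ⇒ p=1471, q=171
i=8: a=1 ⇒ p=2228, q=259
i=9: a=1 ⇒ p=3699, q=430
(x₁, y₁) = (3699, 430);  3699² − 74·430² = 1 ✓

3699 430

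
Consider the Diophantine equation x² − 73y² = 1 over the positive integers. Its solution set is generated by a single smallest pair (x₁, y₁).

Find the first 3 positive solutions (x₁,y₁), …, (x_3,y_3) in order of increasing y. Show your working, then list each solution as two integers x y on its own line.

√73 = [8; 1,1,5,5,1,1,16, …], period ℓ=7 (odd) → k=13
i=0: a=8 ⇒ p=8, q=1
i=1: a=1 ⇒ p=9, q=1
i=2: a=1 ⇒ p=17, q=2
i=3: a=5 ⇒ p=94, q=11
…
i=5: a=1 ⇒ p=581, q=68
i=6: a=1 ⇒ p=1068, q=125
i=7: a=16 ⇒ p=17669, q=2068
i=8: a=1 ⇒ p=18737, q=2193
i=9: a=1 ⇒ p=36406, q=4261
i=10: a=5 ⇒ p=200767, q=23498
i=11: a=5 ⇒ p=1040241, q=121751
i=12: a=1 ⇒ p=1241008, q=145249
i=13: a=1 ⇒ p=2281249, q=267000
→ (2281249, 267000).  Check: 2281249²=5204097000001, 73·267000²=5204097000000, difference 1.
(2281249+267000√73)^2 = 10408194000001 + 1218186966000√73
(2281249+267000√73)^3 = 47487364308614281249 + 5557975596000801000√73

2281249 267000
10408194000001 1218186966000
47487364308614281249 5557975596000801000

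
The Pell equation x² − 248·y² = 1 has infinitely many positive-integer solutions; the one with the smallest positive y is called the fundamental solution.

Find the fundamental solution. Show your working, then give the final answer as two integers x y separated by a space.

[15; 1,2,1,30] for √248; ℓ=4 ⇒ convergent index 3
a_0=15:  p_0=15·1+0=15,  q_0=15·0+1=1
…
a_2=2:  p_2=2·16+15=47,  q_2=2·1+1=3
a_3=1:  p_3=1·47+16=63,  q_3=1·3+1=4
fundamental: x₁=63, y₁=4  (since 3969 − 248·16 = 1)

63 4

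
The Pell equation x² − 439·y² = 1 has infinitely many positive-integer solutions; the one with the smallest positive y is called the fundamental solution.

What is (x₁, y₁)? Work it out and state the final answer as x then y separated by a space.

√439 → a₀=20, period (1,19,1,40); ℓ=4 even so k=3
i=0: a=20 ⇒ p=20, q=1
i=1: a=1 ⇒ p=21, q=1
i=2: a=19 ⇒ p=419, q=20
i=3: a=1 ⇒ p=440, q=21
→ (440, 21).  Check: 440²=193600, 439·21²=193599, difference 1.

440 21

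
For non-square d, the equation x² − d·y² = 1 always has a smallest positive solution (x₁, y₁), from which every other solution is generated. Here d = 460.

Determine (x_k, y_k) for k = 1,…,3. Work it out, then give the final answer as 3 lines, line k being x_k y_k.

2535751 118230
12860066268001 599603681460
65219851798297071751 3040891269731634690

d=460: √d = [21; 2,4,3,1,2,10,2,1,3,4,2,42] (ℓ=12, even), read p_11/q_11
k=0  a_k=21  p_k/q_k = 21/1
k=1  a_k=2  p_k/q_k = 43/2
k=2  a_k=4  p_k/q_k = 193/9
k=3  a_k=3  p_k/q_k = 622/29
k=4  a_k=1  p_k/q_k = 815/38
…
k=6  a_k=10  p_k/q_k = 23335/1088
k=7  a_k=2  p_k/q_k = 48922/2281
k=8  a_k=1  p_k/q_k = 72257/3369
…
k=10  a_k=4  p_k/q_k = 1135029/52921
k=11  a_k=2  p_k/q_k = 2535751/118230
(x₁, y₁) = (2535751, 118230);  2535751² − 460·118230² = 1 ✓
(x_2, y_2) = (2535751·2535751 + 460·118230·118230, 2535751·118230 + 118230·2535751) = (12860066268001, 599603681460)
(x_3, y_3) = (2535751·12860066268001 + 460·118230·599603681460, 2535751·599603681460 + 118230·12860066268001) = (65219851798297071751, 3040891269731634690)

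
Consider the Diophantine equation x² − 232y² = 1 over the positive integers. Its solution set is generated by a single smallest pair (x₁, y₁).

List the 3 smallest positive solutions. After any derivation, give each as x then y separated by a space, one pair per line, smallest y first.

√232 → a₀=15, period (4,3,7,3,4,30); ℓ=6 even so k=5
step 0: (15, 1)  from 15·(1,0) + (0,1)
step 1: (61, 4)  from 4·(15,1) + (1,0)
…
step 3: (1447, 95)  from 7·(198,13) + (61,4)
step 4: (4539, 298)  from 3·(1447,95) + (198,13)
step 5: (19603, 1287)  from 4·(4539,298) + (1447,95)
fundamental: x₁=19603, y₁=1287  (since 384277609 − 232·1656369 = 1)
n=2: (19603,1287)∘(19603,1287) = (19603·19603+232·1287·1287, 19603·1287+1287·19603) = (768555217,50458122)
n=3: (768555217,50458122)∘(19603,1287) = (19603·768555217+232·1287·50458122, 19603·50458122+1287·768555217) = (30131975818099,1978261129845)

19603 1287
768555217 50458122
30131975818099 1978261129845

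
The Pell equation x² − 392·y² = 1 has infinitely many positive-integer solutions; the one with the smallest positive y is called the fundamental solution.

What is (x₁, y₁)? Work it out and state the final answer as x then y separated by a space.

99 5

d=392: √d = [19; 1,3,1,38] (ℓ=4, even), read p_3/q_3
k=0  a_k=19  p_k/q_k = 19/1
…
k=2  a_k=3  p_k/q_k = 79/4
k=3  a_k=1  p_k/q_k = 99/5
fundamental: x₁=99, y₁=5  (since 9801 − 392·25 = 1)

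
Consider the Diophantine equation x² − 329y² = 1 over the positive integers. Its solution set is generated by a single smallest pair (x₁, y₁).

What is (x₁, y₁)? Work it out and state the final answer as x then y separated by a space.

2376415 131016

√329 → a₀=18, period (7,4,2,1,1,4,1,1,2,4,7,36); ℓ=12 even so k=11
i=0: a=18 ⇒ p=18, q=1
i=1: a=7 ⇒ p=127, q=7
…
i=3: a=2 ⇒ p=1179, q=65
i=4: a=1 ⇒ p=1705, q=94
i=5: a=1 ⇒ p=2884, q=159
i=6: a=4 ⇒ p=13241, q=730
…
i=8: a=1 ⇒ p=29366, q=1619
i=9: a=2 ⇒ p=74857, q=4127
i=10: a=4 ⇒ p=328794, q=18127
i=11: a=7 ⇒ p=2376415, q=131016
→ (2376415, 131016).  Check: 2376415²=5647348252225, 329·131016²=5647348252224, difference 1.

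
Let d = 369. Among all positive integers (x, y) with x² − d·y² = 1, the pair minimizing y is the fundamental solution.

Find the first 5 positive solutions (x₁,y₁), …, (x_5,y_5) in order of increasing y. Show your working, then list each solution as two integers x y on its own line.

8396801 437120
141012534067201 7340819306240
2368108374136006451201 123278797782910239360
39769069528107045198367948801 2070295065004669620717268480
667865925565355162349028245713920001 34767711344252426473018978470025600

[19; 4,1,3,2,7,4,7,2,3,1,4,38] for √369; ℓ=12 ⇒ convergent index 11
i=0: a=19 ⇒ p=19, q=1
i=1: a=4 ⇒ p=77, q=4
…
i=6: a=4 ⇒ p=25414, q=1323
…
i=10: a=1 ⇒ p=1758061, q=91521
i=11: a=4 ⇒ p=8396801, q=437120
→ (8396801, 437120).  Check: 8396801²=70506267033601, 369·437120²=70506267033600, difference 1.
(8396801+437120√369)^2 = 141012534067201 + 7340819306240√369
(8396801+437120√369)^3 = 2368108374136006451201 + 123278797782910239360√369
(8396801+437120√369)^4 = 39769069528107045198367948801 + 2070295065004669620717268480√369
(8396801+437120√369)^5 = 667865925565355162349028245713920001 + 34767711344252426473018978470025600√369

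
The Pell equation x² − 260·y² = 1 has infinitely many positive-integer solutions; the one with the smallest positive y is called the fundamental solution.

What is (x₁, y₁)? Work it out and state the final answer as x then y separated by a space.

[16; 8,32] for √260; ℓ=2 ⇒ convergent index 1
k=0  a_k=16  p_k/q_k = 16/1
k=1  a_k=8  p_k/q_k = 129/8
→ (129, 8).  Check: 129²=16641, 260·8²=16640, difference 1.

129 8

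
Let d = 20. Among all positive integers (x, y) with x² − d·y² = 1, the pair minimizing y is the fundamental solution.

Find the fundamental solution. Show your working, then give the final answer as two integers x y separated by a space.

9 2

d=20: √d = [4; 2,8] (ℓ=2, even), read p_1/q_1
a_0=4:  p_0=4·1+0=4,  q_0=4·0+1=1
a_1=2:  p_1=2·4+1=9,  q_1=2·1+0=2
fundamental: x₁=9, y₁=2  (since 81 − 20·4 = 1)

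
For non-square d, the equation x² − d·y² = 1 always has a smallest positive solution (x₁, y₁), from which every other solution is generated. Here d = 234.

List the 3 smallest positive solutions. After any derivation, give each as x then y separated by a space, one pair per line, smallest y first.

5201 340
54100801 3536680
562756526801 36788545020

d=234: √d = [15; 3,2,1,2,1,2,3,30] (ℓ=8, even), read p_7/q_7
k=0  a_k=15  p_k/q_k = 15/1
k=1  a_k=3  p_k/q_k = 46/3
k=2  a_k=2  p_k/q_k = 107/7
…
k=4  a_k=2  p_k/q_k = 413/27
k=5  a_k=1  p_k/q_k = 566/37
k=6  a_k=2  p_k/q_k = 1545/101
k=7  a_k=3  p_k/q_k = 5201/340
fundamental: x₁=5201, y₁=340  (since 27050401 − 234·115600 = 1)
(x_2, y_2) = (5201·5201 + 234·340·340, 5201·340 + 340·5201) = (54100801, 3536680)
(x_3, y_3) = (5201·54100801 + 234·340·3536680, 5201·3536680 + 340·54100801) = (562756526801, 36788545020)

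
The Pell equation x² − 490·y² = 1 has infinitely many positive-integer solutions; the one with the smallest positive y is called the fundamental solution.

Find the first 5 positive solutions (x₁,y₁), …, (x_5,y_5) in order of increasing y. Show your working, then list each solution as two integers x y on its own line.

√490 → a₀=22, period (7,2,1,4,4,4,1,2,7,44); ℓ=10 even so k=9
a_0=22:  p_0=22·1+0=22,  q_0=22·0+1=1
…
a_7=1:  p_7=1·40708+9607=50315,  q_7=1·1839+434=2273
a_8=2:  p_8=2·50315+40708=141338,  q_8=2·2273+1839=6385
a_9=7:  p_9=7·141338+50315=1039681,  q_9=7·6385+2273=46968
(x₁, y₁) = (1039681, 46968);  1039681² − 490·46968² = 1 ✓
(x_2, y_2) = (1039681·1039681 + 490·46968·46968, 1039681·46968 + 46968·1039681) = (2161873163521, 97663474416)
(x_3, y_3) = (1039681·2161873163521 + 490·46968·97663474416, 1039681·97663474416 + 46968·2161873163521) = (4495316905044313921, 203077717488555624)
(x_4, y_4) = (1039681·4495316905044313921 + 490·46968·203077717488555624, 1039681·203077717488555624 + 46968·4495316905044313921) = (9347391150304592810234881, 422272088792340335957472)
(x_5, y_5) = (1039681·9347391150304592810234881 + 490·46968·422272088792340335957472, 1039681·422272088792340335957472 + 46968·9347391150304592810234881) = (19436609957075163398170578312001, 878056535095215307939712337240)

1039681 46968
2161873163521 97663474416
4495316905044313921 203077717488555624
9347391150304592810234881 422272088792340335957472
19436609957075163398170578312001 878056535095215307939712337240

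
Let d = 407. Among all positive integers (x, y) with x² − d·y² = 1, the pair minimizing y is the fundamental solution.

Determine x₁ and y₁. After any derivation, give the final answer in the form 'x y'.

[20; 5,1,2,1,5,40] for √407; ℓ=6 ⇒ convergent index 5
step 0: (20, 1)  from 20·(1,0) + (0,1)
step 1: (101, 5)  from 5·(20,1) + (1,0)
…
step 4: (464, 23)  from 1·(343,17) + (121,6)
step 5: (2663, 132)  from 5·(464,23) + (343,17)
fundamental: x₁=2663, y₁=132  (since 7091569 − 407·17424 = 1)

2663 132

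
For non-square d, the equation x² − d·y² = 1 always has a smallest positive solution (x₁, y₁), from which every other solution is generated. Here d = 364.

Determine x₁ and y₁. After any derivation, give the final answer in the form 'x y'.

d=364: √d = [19; 12,1,2,3,1,8,1,3,2,1,12,38] (ℓ=12, even), read p_11/q_11
k=0  a_k=19  p_k/q_k = 19/1
k=1  a_k=12  p_k/q_k = 229/12
k=2  a_k=1  p_k/q_k = 248/13
k=3  a_k=2  p_k/q_k = 725/38
…
k=6  a_k=8  p_k/q_k = 27607/1447
k=7  a_k=1  p_k/q_k = 30755/1612
k=8  a_k=3  p_k/q_k = 119872/6283
k=9  a_k=2  p_k/q_k = 270499/14178
k=10  a_k=1  p_k/q_k = 390371/20461
k=11  a_k=12  p_k/q_k = 4954951/259710
(x₁, y₁) = (4954951, 259710);  4954951² − 364·259710² = 1 ✓

4954951 259710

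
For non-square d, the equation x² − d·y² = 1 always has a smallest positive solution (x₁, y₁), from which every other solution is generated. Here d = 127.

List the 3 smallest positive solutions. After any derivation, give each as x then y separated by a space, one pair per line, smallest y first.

4730624 419775
44757606858751 3971595379200
423462818377139450624 37576248838264821825

√127 → a₀=11, period (3,1,2,2,7,11,7,2,2,1,3,22); ℓ=12 even so k=11
k=0  a_k=11  p_k/q_k = 11/1
k=1  a_k=3  p_k/q_k = 34/3
k=2  a_k=1  p_k/q_k = 45/4
k=3  a_k=2  p_k/q_k = 124/11
k=4  a_k=2  p_k/q_k = 293/26
k=5  a_k=7  p_k/q_k = 2175/193
k=6  a_k=11  p_k/q_k = 24218/2149
k=7  a_k=7  p_k/q_k = 171701/15236
k=8  a_k=2  p_k/q_k = 367620/32621
k=9  a_k=2  p_k/q_k = 906941/80478
k=10  a_k=1  p_k/q_k = 1274561/113099
k=11  a_k=3  p_k/q_k = 4730624/419775
fundamental: x₁=4730624, y₁=419775  (since 22378803429376 − 127·176211050625 = 1)
k=2:  x_2 = 4730624·4730624+127·419775·419775 = 44757606858751,  y_2 = 4730624·419775+419775·4730624 = 3971595379200
k=3:  x_3 = 4730624·44757606858751+127·419775·3971595379200 = 423462818377139450624,  y_3 = 4730624·3971595379200+419775·44757606858751 = 37576248838264821825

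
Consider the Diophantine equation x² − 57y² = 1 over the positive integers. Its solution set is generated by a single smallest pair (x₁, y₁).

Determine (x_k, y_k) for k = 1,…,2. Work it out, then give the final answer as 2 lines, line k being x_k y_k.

[7; 1,1,4,1,1,14] for √57; ℓ=6 ⇒ convergent index 5
step 0: (7, 1)  from 7·(1,0) + (0,1)
step 1: (8, 1)  from 1·(7,1) + (1,0)
step 2: (15, 2)  from 1·(8,1) + (7,1)
step 3: (68, 9)  from 4·(15,2) + (8,1)
step 4: (83, 11)  from 1·(68,9) + (15,2)
step 5: (151, 20)  from 1·(83,11) + (68,9)
(x₁, y₁) = (151, 20);  151² − 57·20² = 1 ✓
(x_2, y_2) = (151·151 + 57·20·20, 151·20 + 20·151) = (45601, 6040)

151 20
45601 6040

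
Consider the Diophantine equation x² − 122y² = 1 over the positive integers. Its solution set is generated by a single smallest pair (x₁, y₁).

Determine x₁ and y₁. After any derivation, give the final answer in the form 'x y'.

d=122: √d = [11; 22] (ℓ=1, odd), read p_1/q_1
i=0: a=11 ⇒ p=11, q=1
i=1: a=22 ⇒ p=243, q=22
→ (243, 22).  Check: 243²=59049, 122·22²=59048, difference 1.

243 22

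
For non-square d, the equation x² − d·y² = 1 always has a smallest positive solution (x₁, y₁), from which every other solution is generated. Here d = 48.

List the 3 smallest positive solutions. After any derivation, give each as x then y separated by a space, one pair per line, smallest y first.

√48 = [6; 1,12, …], period ℓ=2 (even) → k=1
step 0: (6, 1)  from 6·(1,0) + (0,1)
step 1: (7, 1)  from 1·(6,1) + (1,0)
→ (7, 1).  Check: 7²=49, 48·1²=48, difference 1.
n=2: (7,1)∘(7,1) = (7·7+48·1·1, 7·1+1·7) = (97,14)
n=3: (97,14)∘(7,1) = (7·97+48·1·14, 7·14+1·97) = (1351,195)

7 1
97 14
1351 195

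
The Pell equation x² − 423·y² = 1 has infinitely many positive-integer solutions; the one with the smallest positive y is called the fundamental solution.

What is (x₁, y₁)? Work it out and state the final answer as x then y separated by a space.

[20; 1,1,3,4,3,1,1,40] for √423; ℓ=8 ⇒ convergent index 7
k=0  a_k=20  p_k/q_k = 20/1
k=1  a_k=1  p_k/q_k = 21/1
k=2  a_k=1  p_k/q_k = 41/2
…
k=4  a_k=4  p_k/q_k = 617/30
…
k=6  a_k=1  p_k/q_k = 2612/127
k=7  a_k=1  p_k/q_k = 4607/224
(x₁, y₁) = (4607, 224);  4607² − 423·224² = 1 ✓

4607 224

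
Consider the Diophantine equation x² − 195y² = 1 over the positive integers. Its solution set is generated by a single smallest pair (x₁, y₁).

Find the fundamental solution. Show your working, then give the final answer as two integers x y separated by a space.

14 1

d=195: √d = [13; 1,26] (ℓ=2, even), read p_1/q_1
k=0  a_k=13  p_k/q_k = 13/1
k=1  a_k=1  p_k/q_k = 14/1
fundamental: x₁=14, y₁=1  (since 196 − 195·1 = 1)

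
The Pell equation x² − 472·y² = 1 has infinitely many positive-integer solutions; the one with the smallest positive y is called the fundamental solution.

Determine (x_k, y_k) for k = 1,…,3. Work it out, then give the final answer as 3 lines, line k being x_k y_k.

306917 14127
188396089777 8671632918
115643925371868101 5322943120573485

[21; 1,2,1,1,1,…,2,1,42] for √472; ℓ=14 ⇒ convergent index 13
k=0  a_k=21  p_k/q_k = 21/1
k=1  a_k=1  p_k/q_k = 22/1
…
k=3  a_k=1  p_k/q_k = 87/4
…
k=6  a_k=4  p_k/q_k = 1108/51
…
k=10  a_k=1  p_k/q_k = 54227/2496
…
k=12  a_k=2  p_k/q_k = 222687/10250
k=13  a_k=1  p_k/q_k = 306917/14127
fundamental: x₁=306917, y₁=14127  (since 94198044889 − 472·199572129 = 1)
(x_2, y_2) = (306917·306917 + 472·14127·14127, 306917·14127 + 14127·306917) = (188396089777, 8671632918)
(x_3, y_3) = (306917·188396089777 + 472·14127·8671632918, 306917·8671632918 + 14127·188396089777) = (115643925371868101, 5322943120573485)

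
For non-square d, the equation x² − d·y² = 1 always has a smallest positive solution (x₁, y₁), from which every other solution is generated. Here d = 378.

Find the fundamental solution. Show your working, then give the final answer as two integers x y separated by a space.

8749 450

√378 = [19; 2,3,1,4,1,3,2,38, …], period ℓ=8 (even) → k=7
step 0: (19, 1)  from 19·(1,0) + (0,1)
…
step 5: (1011, 52)  from 1·(836,43) + (175,9)
step 6: (3869, 199)  from 3·(1011,52) + (836,43)
step 7: (8749, 450)  from 2·(3869,199) + (1011,52)
→ (8749, 450).  Check: 8749²=76545001, 378·450²=76545000, difference 1.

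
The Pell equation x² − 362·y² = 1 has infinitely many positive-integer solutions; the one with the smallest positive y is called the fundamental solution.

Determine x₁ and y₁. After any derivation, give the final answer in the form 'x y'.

723 38

d=362: √d = [19; 38] (ℓ=1, odd), read p_1/q_1
k=0  a_k=19  p_k/q_k = 19/1
k=1  a_k=38  p_k/q_k = 723/38
fundamental: x₁=723, y₁=38  (since 522729 − 362·1444 = 1)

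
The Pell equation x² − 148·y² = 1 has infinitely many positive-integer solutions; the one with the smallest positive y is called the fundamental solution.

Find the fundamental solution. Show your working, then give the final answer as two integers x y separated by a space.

d=148: √d = [12; 6,24] (ℓ=2, even), read p_1/q_1
i=0: a=12 ⇒ p=12, q=1
i=1: a=6 ⇒ p=73, q=6
(x₁, y₁) = (73, 6);  73² − 148·6² = 1 ✓

73 6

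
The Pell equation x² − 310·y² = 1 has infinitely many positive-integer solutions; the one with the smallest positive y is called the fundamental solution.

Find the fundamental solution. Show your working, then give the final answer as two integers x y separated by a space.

[17; 1,1,1,1,5,…,1,1,34] for √310; ℓ=16 ⇒ convergent index 15
a_0=17:  p_0=17·1+0=17,  q_0=17·0+1=1
a_1=1:  p_1=1·17+1=18,  q_1=1·1+0=1
…
a_5=5:  p_5=5·88+53=493,  q_5=5·5+3=28
…
a_7=1:  p_7=1·1567+493=2060,  q_7=1·89+28=117
…
a_11=5:  p_11=5·28928+7747=152387,  q_11=5·1643+440=8655
…
a_13=1:  p_13=1·181315+152387=333702,  q_13=1·10298+8655=18953
a_14=1:  p_14=1·333702+181315=515017,  q_14=1·18953+10298=29251
a_15=1:  p_15=1·515017+333702=848719,  q_15=1·29251+18953=48204
→ (848719, 48204).  Check: 848719²=720323940961, 310·48204²=720323940960, difference 1.

848719 48204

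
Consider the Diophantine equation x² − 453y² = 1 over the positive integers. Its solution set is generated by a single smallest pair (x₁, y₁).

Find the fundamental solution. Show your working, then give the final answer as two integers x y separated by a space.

1653751 77700

√453 → a₀=21, period (3,1,1,10,14,10,1,1,3,42); ℓ=10 even so k=9
i=0: a=21 ⇒ p=21, q=1
…
i=5: a=14 ⇒ p=22199, q=1043
…
i=8: a=1 ⇒ p=469329, q=22051
i=9: a=3 ⇒ p=1653751, q=77700
(x₁, y₁) = (1653751, 77700);  1653751² − 453·77700² = 1 ✓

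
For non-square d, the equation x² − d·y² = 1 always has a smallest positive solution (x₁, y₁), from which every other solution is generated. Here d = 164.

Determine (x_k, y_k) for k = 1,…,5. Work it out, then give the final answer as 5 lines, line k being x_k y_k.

√164 = [12; 1,4,6,4,1,24, …], period ℓ=6 (even) → k=5
step 0: (12, 1)  from 12·(1,0) + (0,1)
step 1: (13, 1)  from 1·(12,1) + (1,0)
step 2: (64, 5)  from 4·(13,1) + (12,1)
step 3: (397, 31)  from 6·(64,5) + (13,1)
step 4: (1652, 129)  from 4·(397,31) + (64,5)
step 5: (2049, 160)  from 1·(1652,129) + (397,31)
→ (2049, 160).  Check: 2049²=4198401, 164·160²=4198400, difference 1.
n=2: (2049,160)∘(2049,160) = (2049·2049+164·160·160, 2049·160+160·2049) = (8396801,655680)
n=3: (8396801,655680)∘(2049,160) = (2049·8396801+164·160·655680, 2049·655680+160·8396801) = (34410088449,2686976480)
n=4: (34410088449,2686976480)∘(2049,160) = (2049·34410088449+164·160·2686976480, 2049·2686976480+160·34410088449) = (141012534067201,11011228959360)
n=5: (141012534067201,11011228959360)∘(2049,160) = (2049·141012534067201+164·160·11011228959360, 2049·11011228959360+160·141012534067201) = (577869330197301249,45124013588480800)

2049 160
8396801 655680
34410088449 2686976480
141012534067201 11011228959360
577869330197301249 45124013588480800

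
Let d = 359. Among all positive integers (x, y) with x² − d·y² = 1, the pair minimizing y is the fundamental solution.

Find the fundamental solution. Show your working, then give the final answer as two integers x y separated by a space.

√359 = [18; 1,17,1,36, …], period ℓ=4 (even) → k=3
a_0=18:  p_0=18·1+0=18,  q_0=18·0+1=1
…
a_2=17:  p_2=17·19+18=341,  q_2=17·1+1=18
a_3=1:  p_3=1·341+19=360,  q_3=1·18+1=19
(x₁, y₁) = (360, 19);  360² − 359·19² = 1 ✓

360 19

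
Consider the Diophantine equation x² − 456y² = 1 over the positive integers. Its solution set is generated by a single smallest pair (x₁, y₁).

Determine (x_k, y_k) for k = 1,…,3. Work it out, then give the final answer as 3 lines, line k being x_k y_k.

1025 48
2101249 98400
4307559425 201719952

√456 = [21; 2,1,4,1,2,42, …], period ℓ=6 (even) → k=5
k=0  a_k=21  p_k/q_k = 21/1
…
k=2  a_k=1  p_k/q_k = 64/3
…
k=4  a_k=1  p_k/q_k = 363/17
k=5  a_k=2  p_k/q_k = 1025/48
→ (1025, 48).  Check: 1025²=1050625, 456·48²=1050624, difference 1.
n=2: (1025,48)∘(1025,48) = (1025·1025+456·48·48, 1025·48+48·1025) = (2101249,98400)
n=3: (2101249,98400)∘(1025,48) = (1025·2101249+456·48·98400, 1025·98400+48·2101249) = (4307559425,201719952)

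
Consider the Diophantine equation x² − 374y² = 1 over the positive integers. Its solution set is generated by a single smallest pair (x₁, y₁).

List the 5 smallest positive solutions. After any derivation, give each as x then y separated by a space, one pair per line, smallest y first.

[19; 2,1,18,1,2,38] for √374; ℓ=6 ⇒ convergent index 5
k=0  a_k=19  p_k/q_k = 19/1
…
k=3  a_k=18  p_k/q_k = 1083/56
k=4  a_k=1  p_k/q_k = 1141/59
k=5  a_k=2  p_k/q_k = 3365/174
(x₁, y₁) = (3365, 174);  3365² − 374·174² = 1 ✓
(3365+174√374)^2 = 22646449 + 1171020√374
(3365+174√374)^3 = 152410598405 + 7880964426√374
(3365+174√374)^4 = 1025723304619201 + 53038889415960√374
(3365+174√374)^5 = 6903117687676624325 + 356951717888446374√374

3365 174
22646449 1171020
152410598405 7880964426
1025723304619201 53038889415960
6903117687676624325 356951717888446374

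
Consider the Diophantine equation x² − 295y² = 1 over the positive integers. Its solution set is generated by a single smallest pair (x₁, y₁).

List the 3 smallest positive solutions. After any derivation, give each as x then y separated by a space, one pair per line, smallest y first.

√295 → a₀=17, period (5,1,2,3,2,6,2,3,2,1,5,34); ℓ=12 even so k=11
k=0  a_k=17  p_k/q_k = 17/1
…
k=4  a_k=3  p_k/q_k = 979/57
k=5  a_k=2  p_k/q_k = 2250/131
…
k=8  a_k=3  p_k/q_k = 108103/6294
…
k=10  a_k=1  p_k/q_k = 355517/20699
k=11  a_k=5  p_k/q_k = 2024999/117900
(x₁, y₁) = (2024999, 117900);  2024999² − 295·117900² = 1 ✓
(x_2, y_2) = (2024999·2024999 + 295·117900·117900, 2024999·117900 + 117900·2024999) = (8201241900001, 477494764200)
(x_3, y_3) = (2024999·8201241900001 + 295·117900·477494764200, 2024999·477494764200 + 117900·8201241900001) = (33215013292518224999, 1933852840020353700)

2024999 117900
8201241900001 477494764200
33215013292518224999 1933852840020353700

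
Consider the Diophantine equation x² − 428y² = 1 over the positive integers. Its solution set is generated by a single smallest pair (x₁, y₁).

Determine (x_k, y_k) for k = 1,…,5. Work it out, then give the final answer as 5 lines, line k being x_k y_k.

d=428: √d = [20; 1,2,4,1,5,10,5,1,4,2,1,40] (ℓ=12, even), read p_11/q_11
k=0  a_k=20  p_k/q_k = 20/1
…
k=3  a_k=4  p_k/q_k = 269/13
k=4  a_k=1  p_k/q_k = 331/16
k=5  a_k=5  p_k/q_k = 1924/93
…
k=7  a_k=5  p_k/q_k = 99779/4823
k=8  a_k=1  p_k/q_k = 119350/5769
…
k=10  a_k=2  p_k/q_k = 1273708/61567
k=11  a_k=1  p_k/q_k = 1850887/89466
→ (1850887, 89466).  Check: 1850887²=3425782686769, 428·89466²=3425782686768, difference 1.
(x_2, y_2) = (1850887·1850887 + 428·89466·89466, 1850887·89466 + 89466·1850887) = (6851565373537, 331182912684)
(x_3, y_3) = (1850887·6851565373537 + 428·89466·331182912684, 1850887·331182912684 + 89466·6851565373537) = (25362946559057703751, 1225964295417811950)
(x_4, y_4) = (1850887·25362946559057703751 + 428·89466·1225964295417811950, 1850887·1225964295417811950 + 89466·25362946559057703751) = (93887896135702420679780737, 4538242753705644230486616)
(x_5, y_5) = (1850887·93887896135702420679780737 + 428·89466·4538242753705644230486616, 1850887·4538242753705644230486616 + 89466·93887896135702420679780737) = (347551772829818329662915600223687, 16799549031354731501369944644834)

1850887 89466
6851565373537 331182912684
25362946559057703751 1225964295417811950
93887896135702420679780737 4538242753705644230486616
347551772829818329662915600223687 16799549031354731501369944644834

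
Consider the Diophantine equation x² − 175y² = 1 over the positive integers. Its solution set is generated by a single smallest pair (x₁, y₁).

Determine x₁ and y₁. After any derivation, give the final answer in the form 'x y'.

[13; 4,2,1,2,4,26] for √175; ℓ=6 ⇒ convergent index 5
a_0=13:  p_0=13·1+0=13,  q_0=13·0+1=1
…
a_2=2:  p_2=2·53+13=119,  q_2=2·4+1=9
a_3=1:  p_3=1·119+53=172,  q_3=1·9+4=13
a_4=2:  p_4=2·172+119=463,  q_4=2·13+9=35
a_5=4:  p_5=4·463+172=2024,  q_5=4·35+13=153
(x₁, y₁) = (2024, 153);  2024² − 175·153² = 1 ✓

2024 153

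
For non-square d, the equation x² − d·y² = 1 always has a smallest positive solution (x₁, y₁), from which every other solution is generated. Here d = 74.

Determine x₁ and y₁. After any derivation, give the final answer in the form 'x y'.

√74 → a₀=8, period (1,1,1,1,16); ℓ=5 odd so k=9
i=0: a=8 ⇒ p=8, q=1
i=1: a=1 ⇒ p=9, q=1
i=2: a=1 ⇒ p=17, q=2
…
i=4: a=1 ⇒ p=43, q=5
i=5: a=16 ⇒ p=714, q=83
…
i=8: a=1 ⇒ p=2228, q=259
i=9: a=1 ⇒ p=3699, q=430
→ (3699, 430).  Check: 3699²=13682601, 74·430²=13682600, difference 1.

3699 430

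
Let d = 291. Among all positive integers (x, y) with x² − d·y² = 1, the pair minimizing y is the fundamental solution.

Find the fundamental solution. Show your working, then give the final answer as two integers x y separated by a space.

√291 = [17; 17,34, …], period ℓ=2 (even) → k=1
i=0: a=17 ⇒ p=17, q=1
i=1: a=17 ⇒ p=290, q=17
→ (290, 17).  Check: 290²=84100, 291·17²=84099, difference 1.

290 17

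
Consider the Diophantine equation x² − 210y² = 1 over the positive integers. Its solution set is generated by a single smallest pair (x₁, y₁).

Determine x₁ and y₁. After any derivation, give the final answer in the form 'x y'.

29 2

√210 → a₀=14, period (2,28); ℓ=2 even so k=1
i=0: a=14 ⇒ p=14, q=1
i=1: a=2 ⇒ p=29, q=2
→ (29, 2).  Check: 29²=841, 210·2²=840, difference 1.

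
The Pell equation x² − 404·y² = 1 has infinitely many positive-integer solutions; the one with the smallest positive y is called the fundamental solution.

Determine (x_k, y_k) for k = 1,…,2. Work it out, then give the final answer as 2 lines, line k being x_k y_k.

d=404: √d = [20; 10,40] (ℓ=2, even), read p_1/q_1
a_0=20:  p_0=20·1+0=20,  q_0=20·0+1=1
a_1=10:  p_1=10·20+1=201,  q_1=10·1+0=10
(x₁, y₁) = (201, 10);  201² − 404·10² = 1 ✓
(201+10√404)^2 = 80801 + 4020√404

201 10
80801 4020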